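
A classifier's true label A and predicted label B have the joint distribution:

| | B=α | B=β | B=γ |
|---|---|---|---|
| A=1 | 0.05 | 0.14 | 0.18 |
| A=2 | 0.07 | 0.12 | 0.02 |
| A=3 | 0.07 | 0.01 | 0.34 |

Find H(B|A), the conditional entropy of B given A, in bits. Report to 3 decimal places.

Chain rule: H(B|A) = H(A,B) − H(A).
Marginals: p(A) = (0.3700, 0.2100, 0.4200), p(B) = (0.1900, 0.2700, 0.5400).
H(A,B) = 2.6712 bits; H(A) = 1.5292 bits.
H(B|A) = 2.6712 − 1.5292 = 1.142 bits.

1.142 bits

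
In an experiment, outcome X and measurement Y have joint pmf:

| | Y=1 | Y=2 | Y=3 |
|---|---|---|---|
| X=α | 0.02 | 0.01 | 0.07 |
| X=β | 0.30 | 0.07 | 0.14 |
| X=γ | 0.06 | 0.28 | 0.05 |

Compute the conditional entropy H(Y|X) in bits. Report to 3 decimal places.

Marginals: p(X) = (0.1000, 0.5100, 0.3900), p(Y) = (0.3800, 0.3600, 0.2600).
H(Y|X) = Σ p(X) · H(Y|X=·).
  X=α: p=0.1000, H(Y|X=α) = 1.1568
  X=β: p=0.5100, H(Y|X=β) = 1.3555
  X=γ: p=0.3900, H(Y|X=γ) = 1.1386
Weighted sum = 1.251 bits.

1.251 bits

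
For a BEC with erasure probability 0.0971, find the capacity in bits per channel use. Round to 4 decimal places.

Binary erasure channel: capacity C = 1 − ε.
C = 1 − 0.0971 = 0.9029 bits per channel use.

0.9029 bits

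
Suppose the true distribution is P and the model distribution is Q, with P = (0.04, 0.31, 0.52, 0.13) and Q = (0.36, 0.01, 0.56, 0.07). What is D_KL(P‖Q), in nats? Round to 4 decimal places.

1.0186 nats

D(P‖Q) = Σ p·ln(p/q).
  0.04·ln(0.04/0.36) = -0.08789
  0.31·ln(0.31/0.01) = 1.06454
  0.52·ln(0.52/0.56) = -0.03854
  0.13·ln(0.13/0.07) = 0.08048
D(P‖Q) = 1.0186 nats.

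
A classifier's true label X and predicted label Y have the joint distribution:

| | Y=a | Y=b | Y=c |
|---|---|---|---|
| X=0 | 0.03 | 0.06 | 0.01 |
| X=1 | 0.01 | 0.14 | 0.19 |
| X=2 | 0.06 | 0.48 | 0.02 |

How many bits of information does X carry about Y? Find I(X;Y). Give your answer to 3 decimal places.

Marginals: p(X) = (0.1000, 0.3400, 0.5600), p(Y) = (0.1000, 0.6800, 0.2200).
I(X;Y) = Σ p(x,y)·log₂[p(x,y)/(p(x)p(y))].
  (0,a): 0.03·log₂(3.0000) = 0.0475
  (0,b): 0.06·log₂(0.8824) = -0.0108
  (0,c): 0.01·log₂(0.4545) = -0.0114
  (1,a): 0.01·log₂(0.2941) = -0.0177
  (1,b): 0.14·log₂(0.6055) = -0.1013
  (1,c): 0.19·log₂(2.5401) = 0.2555
  (2,a): 0.06·log₂(1.0714) = 0.0060
  (2,b): 0.48·log₂(1.2605) = 0.1603
  (2,c): 0.02·log₂(0.1623) = -0.0525
Sum = 0.276 bits.

0.276 bits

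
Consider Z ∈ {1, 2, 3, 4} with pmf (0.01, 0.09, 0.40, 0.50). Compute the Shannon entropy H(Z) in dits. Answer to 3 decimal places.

H(Z) = −Σ p·log₁₀ p.
  −(0.01)·log₁₀(0.01) = 0.0200
  −(0.09)·log₁₀(0.09) = 0.0941
  −(0.40)·log₁₀(0.40) = 0.1592
  −(0.50)·log₁₀(0.50) = 0.1505
Sum: 0.0200 + 0.0941 + 0.1592 + 0.1505 = 0.424 dits.

0.424 dits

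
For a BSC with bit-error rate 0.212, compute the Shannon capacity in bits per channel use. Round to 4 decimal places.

Binary symmetric channel: C = 1 − h₂(ε) where h₂ is the binary entropy function.
h₂(0.212) = −0.212·log₂0.212 − 0.788·log₂0.788 = 0.7453.
C = 1 − 0.7453 = 0.2547 bits per channel use.

0.2547 bits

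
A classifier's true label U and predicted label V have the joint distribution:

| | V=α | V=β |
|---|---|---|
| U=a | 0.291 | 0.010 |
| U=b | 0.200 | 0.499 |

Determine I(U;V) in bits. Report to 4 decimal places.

Marginals: p(U) = (0.3010, 0.6990), p(V) = (0.4910, 0.5090).
I(U;V) = H(U) + H(V) − H(U,V).
H(U) = 0.8825, H(V) = 0.9998, H(U,V) = 1.5495.
I(U;V) = 0.8825 + 0.9998 − 1.5495 = 0.3328 bits.

0.3328 bits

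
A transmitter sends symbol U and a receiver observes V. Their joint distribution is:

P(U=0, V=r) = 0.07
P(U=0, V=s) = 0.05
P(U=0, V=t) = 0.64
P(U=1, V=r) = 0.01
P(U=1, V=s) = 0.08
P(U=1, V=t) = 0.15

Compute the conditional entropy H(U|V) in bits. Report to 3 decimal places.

0.722 bits

Chain rule: H(U|V) = H(U,V) − H(V).
Marginals: p(U) = (0.7600, 0.2400), p(V) = (0.0800, 0.1300, 0.7900).
H(U,V) = 1.6652 bits; H(V) = 0.9428 bits.
H(U|V) = 1.6652 − 0.9428 = 0.722 bits.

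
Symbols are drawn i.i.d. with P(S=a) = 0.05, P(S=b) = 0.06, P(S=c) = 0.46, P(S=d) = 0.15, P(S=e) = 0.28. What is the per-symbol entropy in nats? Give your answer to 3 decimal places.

H(S) = −Σ p·ln p.
  −(0.05)·ln(0.05) = 0.1498
  −(0.06)·ln(0.06) = 0.1688
  −(0.46)·ln(0.46) = 0.3572
  −(0.15)·ln(0.15) = 0.2846
  −(0.28)·ln(0.28) = 0.3564
Sum: 0.1498 + 0.1688 + 0.3572 + 0.2846 + 0.3564 = 1.317 nats.

1.317 nats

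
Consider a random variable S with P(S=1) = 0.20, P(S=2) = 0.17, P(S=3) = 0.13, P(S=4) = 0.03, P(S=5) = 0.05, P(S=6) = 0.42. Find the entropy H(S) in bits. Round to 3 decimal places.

2.175 bits

H(S) = −Σ p·log₂ p.
  −(0.20)·log₂(0.20) = 0.4644
  −(0.17)·log₂(0.17) = 0.4346
  −(0.13)·log₂(0.13) = 0.3826
  −(0.03)·log₂(0.03) = 0.1518
  −(0.05)·log₂(0.05) = 0.2161
  −(0.42)·log₂(0.42) = 0.5256
Sum: 0.4644 + 0.4346 + 0.3826 + 0.1518 + 0.2161 + 0.5256 = 2.175 bits.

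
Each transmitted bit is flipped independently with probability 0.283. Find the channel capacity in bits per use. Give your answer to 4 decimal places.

0.1405 bits

Binary symmetric channel: C = 1 − h₂(ε) where h₂ is the binary entropy function.
h₂(0.283) = −0.283·log₂0.283 − 0.717·log₂0.717 = 0.8595.
C = 1 − 0.8595 = 0.1405 bits per channel use.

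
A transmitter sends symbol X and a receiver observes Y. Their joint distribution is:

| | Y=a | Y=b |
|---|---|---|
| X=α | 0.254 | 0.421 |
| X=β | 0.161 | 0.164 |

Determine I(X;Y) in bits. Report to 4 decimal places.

0.0092 bits

Marginals: p(X) = (0.6750, 0.3250), p(Y) = (0.4150, 0.5850).
I(X;Y) = H(X) + H(Y) − H(X,Y).
H(X) = 0.9097, H(Y) = 0.9791, H(X,Y) = 1.8796.
I(X;Y) = 0.9097 + 0.9791 − 1.8796 = 0.0092 bits.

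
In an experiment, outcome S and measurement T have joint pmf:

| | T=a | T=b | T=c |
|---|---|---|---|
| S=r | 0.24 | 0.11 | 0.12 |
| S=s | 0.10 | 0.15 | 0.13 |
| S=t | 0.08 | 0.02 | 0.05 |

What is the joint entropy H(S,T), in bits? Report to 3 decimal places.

2.957 bits

H(S,T) = −Σ p(x,y)·log₂ p(x,y) over all 9 cells.
  cell (r,a): −0.24·log₂0.24 = 0.4941
  cell (r,b): −0.11·log₂0.11 = 0.3503
  cell (r,c): −0.12·log₂0.12 = 0.3671
  cell (s,a): −0.10·log₂0.10 = 0.3322
  cell (s,b): −0.15·log₂0.15 = 0.4105
  cell (s,c): −0.13·log₂0.13 = 0.3826
  cell (t,a): −0.08·log₂0.08 = 0.2915
  cell (t,b): −0.02·log₂0.02 = 0.1129
  cell (t,c): −0.05·log₂0.05 = 0.2161
Sum = 2.957 bits.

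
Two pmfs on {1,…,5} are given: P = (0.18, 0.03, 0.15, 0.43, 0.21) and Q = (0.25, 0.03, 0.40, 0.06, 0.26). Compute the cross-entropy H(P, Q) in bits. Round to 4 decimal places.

H(P,Q) = −Σ p·log₂ q.
  −0.18·log₂(0.25) = 0.36000
  −0.03·log₂(0.03) = 0.15177
  −0.15·log₂(0.40) = 0.19829
  −0.43·log₂(0.06) = 1.74532
  −0.21·log₂(0.26) = 0.40812
H(P,Q) = 2.8635 bits.

2.8635 bits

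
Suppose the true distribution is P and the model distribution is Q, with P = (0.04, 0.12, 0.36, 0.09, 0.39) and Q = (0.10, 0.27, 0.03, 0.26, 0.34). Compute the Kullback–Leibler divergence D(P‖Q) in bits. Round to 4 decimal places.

1.0368 bits

D(P‖Q) = Σ p·log₂(p/q).
  0.04·log₂(0.04/0.10) = -0.05288
  0.12·log₂(0.12/0.27) = -0.14039
  0.36·log₂(0.36/0.03) = 1.29059
  0.09·log₂(0.09/0.26) = -0.13775
  0.39·log₂(0.39/0.34) = 0.07720
D(P‖Q) = 1.0368 bits.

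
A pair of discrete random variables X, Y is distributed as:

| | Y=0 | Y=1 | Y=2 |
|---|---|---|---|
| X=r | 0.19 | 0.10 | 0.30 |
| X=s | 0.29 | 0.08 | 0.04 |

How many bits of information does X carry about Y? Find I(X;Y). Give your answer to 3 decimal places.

Marginals: p(X) = (0.5900, 0.4100), p(Y) = (0.4800, 0.1800, 0.3400).
I(X;Y) = Σ p(x,y)·log₂[p(x,y)/(p(x)p(y))].
  (r,0): 0.19·log₂(0.6709) = -0.1094
  (r,1): 0.10·log₂(0.9416) = -0.0087
  (r,2): 0.30·log₂(1.4955) = 0.1742
  (s,0): 0.29·log₂(1.4736) = 0.1622
  (s,1): 0.08·log₂(1.0840) = 0.0093
  (s,2): 0.04·log₂(0.2869) = -0.0720
Sum = 0.156 bits.

0.156 bits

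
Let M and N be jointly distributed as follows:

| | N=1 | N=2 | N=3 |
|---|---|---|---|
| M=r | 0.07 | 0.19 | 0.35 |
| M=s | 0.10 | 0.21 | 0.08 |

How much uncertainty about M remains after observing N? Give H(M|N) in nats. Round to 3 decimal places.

Marginals: p(M) = (0.6100, 0.3900), p(N) = (0.1700, 0.4000, 0.4300).
H(M|N) = Σ p(N) · H(M|N=·).
  N=1: p=0.1700, H(M|N=1) = 0.6775
  N=2: p=0.4000, H(M|N=2) = 0.6919
  N=3: p=0.4300, H(M|N=3) = 0.4804
Weighted sum = 0.599 nats.

0.599 nats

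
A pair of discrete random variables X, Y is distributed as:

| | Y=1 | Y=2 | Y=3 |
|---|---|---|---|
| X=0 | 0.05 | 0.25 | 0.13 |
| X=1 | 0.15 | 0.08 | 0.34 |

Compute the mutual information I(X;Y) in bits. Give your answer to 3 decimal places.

0.160 bits

Marginals: p(X) = (0.4300, 0.5700), p(Y) = (0.2000, 0.3300, 0.4700).
I(X;Y) = H(X) + H(Y) − H(X,Y).
H(X) = 0.9858, H(Y) = 1.5042, H(X,Y) = 2.3300.
I(X;Y) = 0.9858 + 1.5042 − 2.3300 = 0.160 bits.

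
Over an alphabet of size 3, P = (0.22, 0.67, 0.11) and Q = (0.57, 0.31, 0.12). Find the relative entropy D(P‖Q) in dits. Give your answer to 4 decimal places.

0.1291 dits

D(P‖Q) = Σ p·log₁₀(p/q).
  0.22·log₁₀(0.22/0.57) = -0.09096
  0.67·log₁₀(0.67/0.31) = 0.22426
  0.11·log₁₀(0.11/0.12) = -0.00416
D(P‖Q) = 0.1291 dits.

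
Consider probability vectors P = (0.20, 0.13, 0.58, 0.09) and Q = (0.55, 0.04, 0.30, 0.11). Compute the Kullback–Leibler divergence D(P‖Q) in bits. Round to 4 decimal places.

D(P‖Q) = Σ p·log₂(p/q).
  0.20·log₂(0.20/0.55) = -0.29189
  0.13·log₂(0.13/0.04) = 0.22106
  0.58·log₂(0.58/0.30) = 0.55163
  0.09·log₂(0.09/0.11) = -0.02606
D(P‖Q) = 0.4547 bits.

0.4547 bits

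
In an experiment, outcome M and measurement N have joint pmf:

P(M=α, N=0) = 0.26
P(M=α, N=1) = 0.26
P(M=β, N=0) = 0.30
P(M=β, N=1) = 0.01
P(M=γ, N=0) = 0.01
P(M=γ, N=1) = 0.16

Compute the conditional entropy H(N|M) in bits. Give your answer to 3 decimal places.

0.639 bits

Marginals: p(M) = (0.5200, 0.3100, 0.1700), p(N) = (0.5700, 0.4300).
H(N|M) = Σ p(M) · H(N|M=·).
  M=α: p=0.5200, H(N|M=α) = 1.0000
  M=β: p=0.3100, H(N|M=β) = 0.2056
  M=γ: p=0.1700, H(N|M=γ) = 0.3228
Weighted sum = 0.639 bits.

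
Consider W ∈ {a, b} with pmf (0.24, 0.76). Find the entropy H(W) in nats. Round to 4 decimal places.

0.5511 nats

H(W) = −Σ p·ln p.
  −(0.24)·ln(0.24) = 0.34251
  −(0.76)·ln(0.76) = 0.20857
Sum: 0.34251 + 0.20857 = 0.5511 nats.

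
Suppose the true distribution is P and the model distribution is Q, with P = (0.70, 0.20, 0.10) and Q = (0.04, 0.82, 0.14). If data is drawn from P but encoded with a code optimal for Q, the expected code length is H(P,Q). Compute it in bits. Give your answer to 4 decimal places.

H(P,Q) = −Σ p·log₂ q.
  −0.70·log₂(0.04) = 3.25070
  −0.20·log₂(0.82) = 0.05726
  −0.10·log₂(0.14) = 0.28365
H(P,Q) = 3.5916 bits.

3.5916 bits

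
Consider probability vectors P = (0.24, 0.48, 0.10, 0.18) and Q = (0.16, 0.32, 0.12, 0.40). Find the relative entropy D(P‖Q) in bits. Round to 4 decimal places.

D(P‖Q) = Σ p·log₂(p/q).
  0.24·log₂(0.24/0.16) = 0.14039
  0.48·log₂(0.48/0.32) = 0.28078
  0.10·log₂(0.10/0.12) = -0.02630
  0.18·log₂(0.18/0.40) = -0.20736
D(P‖Q) = 0.1875 bits.

0.1875 bits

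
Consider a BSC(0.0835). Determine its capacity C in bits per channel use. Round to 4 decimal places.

0.5856 bits

Binary symmetric channel: C = 1 − h₂(ε) where h₂ is the binary entropy function.
h₂(0.0835) = −0.0835·log₂0.0835 − 0.9165·log₂0.9165 = 0.4144.
C = 1 − 0.4144 = 0.5856 bits per channel use.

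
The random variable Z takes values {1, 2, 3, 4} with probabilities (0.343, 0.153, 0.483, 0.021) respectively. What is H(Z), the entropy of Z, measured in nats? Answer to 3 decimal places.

H(Z) = −Σ p·ln p.
  −(0.343)·ln(0.343) = 0.3670
  −(0.153)·ln(0.153) = 0.2872
  −(0.483)·ln(0.483) = 0.3515
  −(0.021)·ln(0.021) = 0.0811
Sum: 0.3670 + 0.2872 + 0.3515 + 0.0811 = 1.087 nats.

1.087 nats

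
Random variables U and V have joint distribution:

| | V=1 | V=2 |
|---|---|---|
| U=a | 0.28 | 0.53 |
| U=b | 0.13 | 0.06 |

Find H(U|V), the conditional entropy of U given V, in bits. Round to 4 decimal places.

Chain rule: H(U|V) = H(U,V) − H(V).
Marginals: p(U) = (0.8100, 0.1900), p(V) = (0.4100, 0.5900).
H(U,V) = 1.6258 bits; H(V) = 0.9765 bits.
H(U|V) = 1.6258 − 0.9765 = 0.6493 bits.

0.6493 bits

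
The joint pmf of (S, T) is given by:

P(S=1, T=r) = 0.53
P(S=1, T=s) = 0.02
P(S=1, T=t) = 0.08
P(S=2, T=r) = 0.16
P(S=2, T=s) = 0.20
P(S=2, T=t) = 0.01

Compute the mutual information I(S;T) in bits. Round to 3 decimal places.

0.270 bits

Marginals: p(S) = (0.6300, 0.3700), p(T) = (0.6900, 0.2200, 0.0900).
I(S;T) = Σ p(x,y)·log₂[p(x,y)/(p(x)p(y))].
  (1,r): 0.53·log₂(1.2192) = 0.1516
  (1,s): 0.02·log₂(0.1443) = -0.0559
  (1,t): 0.08·log₂(1.4109) = 0.0397
  (2,r): 0.16·log₂(0.6267) = -0.1079
  (2,s): 0.20·log₂(2.4570) = 0.2594
  (2,t): 0.01·log₂(0.3003) = -0.0174
Sum = 0.270 bits.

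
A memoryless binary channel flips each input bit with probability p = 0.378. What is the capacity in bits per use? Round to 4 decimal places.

Binary symmetric channel: C = 1 − h₂(ε) where h₂ is the binary entropy function.
h₂(0.378) = −0.378·log₂0.378 − 0.622·log₂0.622 = 0.9566.
C = 1 − 0.9566 = 0.0434 bits per channel use.

0.0434 bits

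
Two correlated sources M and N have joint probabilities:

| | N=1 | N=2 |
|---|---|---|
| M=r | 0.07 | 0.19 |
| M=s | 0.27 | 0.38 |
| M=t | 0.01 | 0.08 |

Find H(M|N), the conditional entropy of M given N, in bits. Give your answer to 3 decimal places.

Marginals: p(M) = (0.2600, 0.6500, 0.0900), p(N) = (0.3500, 0.6500).
H(M|N) = Σ p(N) · H(M|N=·).
  N=1: p=0.3500, H(M|N=1) = 0.8998
  N=2: p=0.6500, H(M|N=2) = 1.3434
Weighted sum = 1.188 bits.

1.188 bits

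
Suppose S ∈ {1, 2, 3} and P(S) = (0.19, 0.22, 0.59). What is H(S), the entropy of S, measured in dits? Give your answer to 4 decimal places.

0.4169 dits

H(S) = −Σ p·log₁₀ p.
  −(0.19)·log₁₀(0.19) = 0.13704
  −(0.22)·log₁₀(0.22) = 0.14467
  −(0.59)·log₁₀(0.59) = 0.13520
Sum: 0.13704 + 0.14467 + 0.13520 = 0.4169 dits.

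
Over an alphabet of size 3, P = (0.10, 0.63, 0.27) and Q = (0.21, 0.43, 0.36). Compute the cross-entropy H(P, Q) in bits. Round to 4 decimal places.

1.3902 bits

H(P,Q) = −Σ p·log₂ q.
  −0.10·log₂(0.21) = 0.22515
  −0.63·log₂(0.43) = 0.76708
  −0.27·log₂(0.36) = 0.39796
H(P,Q) = 1.3902 bits.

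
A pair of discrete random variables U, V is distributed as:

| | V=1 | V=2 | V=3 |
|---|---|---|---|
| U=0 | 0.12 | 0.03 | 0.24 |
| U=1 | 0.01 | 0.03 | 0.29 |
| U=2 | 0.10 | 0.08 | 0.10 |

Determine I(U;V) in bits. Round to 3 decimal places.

0.172 bits

Marginals: p(U) = (0.3900, 0.3300, 0.2800), p(V) = (0.2300, 0.1400, 0.6300).
I(U;V) = Σ p(x,y)·log₂[p(x,y)/(p(x)p(y))].
  (0,1): 0.12·log₂(1.3378) = 0.0504
  (0,2): 0.03·log₂(0.5495) = -0.0259
  (0,3): 0.24·log₂(0.9768) = -0.0081
  (1,1): 0.01·log₂(0.1318) = -0.0292
  (1,2): 0.03·log₂(0.6494) = -0.0187
  (1,3): 0.29·log₂(1.3949) = 0.1392
  (2,1): 0.10·log₂(1.5528) = 0.0635
  (2,2): 0.08·log₂(2.0408) = 0.0823
  (2,3): 0.10·log₂(0.5669) = -0.0819
Sum = 0.172 bits.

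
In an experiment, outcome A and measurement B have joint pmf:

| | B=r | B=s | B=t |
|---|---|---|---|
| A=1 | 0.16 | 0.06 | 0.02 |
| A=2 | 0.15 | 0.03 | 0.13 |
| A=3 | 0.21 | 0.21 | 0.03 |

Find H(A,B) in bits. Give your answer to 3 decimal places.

H(A,B) = −Σ p(x,y)·log₂ p(x,y) over all 9 cells.
  cell (1,r): −0.16·log₂0.16 = 0.4230
  cell (1,s): −0.06·log₂0.06 = 0.2435
  cell (1,t): −0.02·log₂0.02 = 0.1129
  cell (2,r): −0.15·log₂0.15 = 0.4105
  cell (2,s): −0.03·log₂0.03 = 0.1518
  cell (2,t): −0.13·log₂0.13 = 0.3826
  cell (3,r): −0.21·log₂0.21 = 0.4728
  cell (3,s): −0.21·log₂0.21 = 0.4728
  cell (3,t): −0.03·log₂0.03 = 0.1518
Sum = 2.822 bits.

2.822 bits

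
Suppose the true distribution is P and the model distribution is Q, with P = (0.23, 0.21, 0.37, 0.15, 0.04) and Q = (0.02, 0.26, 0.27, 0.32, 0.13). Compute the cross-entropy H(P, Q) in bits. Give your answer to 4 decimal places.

H(P,Q) = −Σ p·log₂ q.
  −0.23·log₂(0.02) = 1.29809
  −0.21·log₂(0.26) = 0.40812
  −0.37·log₂(0.27) = 0.69892
  −0.15·log₂(0.32) = 0.24658
  −0.04·log₂(0.13) = 0.11774
H(P,Q) = 2.7694 bits.

2.7694 bits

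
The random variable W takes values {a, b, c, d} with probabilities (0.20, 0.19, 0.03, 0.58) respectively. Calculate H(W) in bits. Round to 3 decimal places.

H(W) = −Σ p·log₂ p.
  −(0.20)·log₂(0.20) = 0.4644
  −(0.19)·log₂(0.19) = 0.4552
  −(0.03)·log₂(0.03) = 0.1518
  −(0.58)·log₂(0.58) = 0.4558
Sum: 0.4644 + 0.4552 + 0.1518 + 0.4558 = 1.527 bits.

1.527 bits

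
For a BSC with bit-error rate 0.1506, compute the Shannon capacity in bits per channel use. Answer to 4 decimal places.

0.3887 bits

Binary symmetric channel: C = 1 − h₂(ε) where h₂ is the binary entropy function.
h₂(0.1506) = −0.1506·log₂0.1506 − 0.8494·log₂0.8494 = 0.6113.
C = 1 − 0.6113 = 0.3887 bits per channel use.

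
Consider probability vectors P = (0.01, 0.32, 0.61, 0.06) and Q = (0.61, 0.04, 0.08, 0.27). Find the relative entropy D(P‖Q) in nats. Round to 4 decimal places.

D(P‖Q) = Σ p·ln(p/q).
  0.01·ln(0.01/0.61) = -0.04111
  0.32·ln(0.32/0.04) = 0.66542
  0.61·ln(0.61/0.08) = 1.23917
  0.06·ln(0.06/0.27) = -0.09024
D(P‖Q) = 1.7732 nats.

1.7732 nats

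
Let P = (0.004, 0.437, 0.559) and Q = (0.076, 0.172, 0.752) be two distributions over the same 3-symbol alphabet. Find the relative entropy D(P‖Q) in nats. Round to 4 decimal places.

0.2299 nats

D(P‖Q) = Σ p·ln(p/q).
  0.004·ln(0.004/0.076) = -0.01178
  0.437·ln(0.437/0.172) = 0.40748
  0.559·ln(0.559/0.752) = -0.16579
D(P‖Q) = 0.2299 nats.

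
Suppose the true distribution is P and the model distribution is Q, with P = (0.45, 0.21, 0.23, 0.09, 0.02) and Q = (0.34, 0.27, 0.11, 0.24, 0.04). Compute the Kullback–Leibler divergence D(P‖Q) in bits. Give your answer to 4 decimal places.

0.2032 bits

D(P‖Q) = Σ p·log₂(p/q).
  0.45·log₂(0.45/0.34) = 0.18198
  0.21·log₂(0.21/0.27) = -0.07614
  0.23·log₂(0.23/0.11) = 0.24475
  0.09·log₂(0.09/0.24) = -0.12735
  0.02·log₂(0.02/0.04) = -0.02000
D(P‖Q) = 0.2032 bits.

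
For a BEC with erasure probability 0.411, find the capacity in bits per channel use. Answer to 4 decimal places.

0.5890 bits

Binary erasure channel: capacity C = 1 − ε.
C = 1 − 0.411 = 0.5890 bits per channel use.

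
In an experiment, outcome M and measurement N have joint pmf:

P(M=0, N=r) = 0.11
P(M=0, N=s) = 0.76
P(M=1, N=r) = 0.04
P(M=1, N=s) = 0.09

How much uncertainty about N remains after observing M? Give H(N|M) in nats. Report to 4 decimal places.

0.4105 nats

Marginals: p(M) = (0.8700, 0.1300), p(N) = (0.1500, 0.8500).
H(N|M) = Σ p(M) · H(N|M=·).
  M=0: p=0.8700, H(N|M=0) = 0.3796
  M=1: p=0.1300, H(N|M=1) = 0.6172
Weighted sum = 0.4105 nats.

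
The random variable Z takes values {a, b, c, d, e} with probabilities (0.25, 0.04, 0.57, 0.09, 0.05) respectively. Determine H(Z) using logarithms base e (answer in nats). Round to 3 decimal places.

H(Z) = −Σ p·ln p.
  −(0.25)·ln(0.25) = 0.3466
  −(0.04)·ln(0.04) = 0.1288
  −(0.57)·ln(0.57) = 0.3204
  −(0.09)·ln(0.09) = 0.2167
  −(0.05)·ln(0.05) = 0.1498
Sum: 0.3466 + 0.1288 + 0.3204 + 0.2167 + 0.1498 = 1.162 nats.

1.162 nats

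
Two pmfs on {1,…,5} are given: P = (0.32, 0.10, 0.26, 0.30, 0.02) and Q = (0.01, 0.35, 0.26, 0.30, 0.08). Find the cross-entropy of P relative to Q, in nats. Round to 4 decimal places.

2.3406 nats

H(P,Q) = −Σ p·ln q.
  −0.32·ln(0.01) = 1.47365
  −0.10·ln(0.35) = 0.10498
  −0.26·ln(0.26) = 0.35024
  −0.30·ln(0.30) = 0.36119
  −0.02·ln(0.08) = 0.05051
H(P,Q) = 2.3406 nats.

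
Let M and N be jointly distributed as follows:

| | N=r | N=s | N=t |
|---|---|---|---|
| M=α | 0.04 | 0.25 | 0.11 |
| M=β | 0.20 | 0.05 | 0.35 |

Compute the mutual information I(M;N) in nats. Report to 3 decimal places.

Marginals: p(M) = (0.4000, 0.6000), p(N) = (0.2400, 0.3000, 0.4600).
I(M;N) = Σ p(x,y)·ln[p(x,y)/(p(x)p(y))].
  (α,r): 0.04·ln(0.4167) = -0.0350
  (α,s): 0.25·ln(2.0833) = 0.1835
  (α,t): 0.11·ln(0.5978) = -0.0566
  (β,r): 0.20·ln(1.3889) = 0.0657
  (β,s): 0.05·ln(0.2778) = -0.0640
  (β,t): 0.35·ln(1.2681) = 0.0831
Sum = 0.177 nats.

0.177 nats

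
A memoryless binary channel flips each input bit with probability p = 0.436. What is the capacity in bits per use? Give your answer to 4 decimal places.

Binary symmetric channel: C = 1 − h₂(ε) where h₂ is the binary entropy function.
h₂(0.436) = −0.436·log₂0.436 − 0.564·log₂0.564 = 0.9881.
C = 1 − 0.9881 = 0.0119 bits per channel use.

0.0119 bits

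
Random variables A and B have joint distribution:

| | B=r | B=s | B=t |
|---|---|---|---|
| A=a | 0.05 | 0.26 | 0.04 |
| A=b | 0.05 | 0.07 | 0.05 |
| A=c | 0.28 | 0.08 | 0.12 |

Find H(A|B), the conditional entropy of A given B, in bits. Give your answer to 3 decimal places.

Marginals: p(A) = (0.3500, 0.1700, 0.4800), p(B) = (0.3800, 0.4100, 0.2100).
H(A|B) = Σ p(B) · H(A|B=·).
  B=r: p=0.3800, H(A|B=r) = 1.0946
  B=s: p=0.4100, H(A|B=s) = 1.3121
  B=t: p=0.2100, H(A|B=t) = 1.4100
Weighted sum = 1.250 bits.

1.250 bits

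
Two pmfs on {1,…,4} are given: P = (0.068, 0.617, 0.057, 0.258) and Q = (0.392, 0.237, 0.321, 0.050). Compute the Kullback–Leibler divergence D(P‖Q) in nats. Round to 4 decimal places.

0.7961 nats

D(P‖Q) = Σ p·ln(p/q).
  0.068·ln(0.068/0.392) = -0.11912
  0.617·ln(0.617/0.237) = 0.59035
  0.057·ln(0.057/0.321) = -0.09852
  0.258·ln(0.258/0.050) = 0.42336
D(P‖Q) = 0.7961 nats.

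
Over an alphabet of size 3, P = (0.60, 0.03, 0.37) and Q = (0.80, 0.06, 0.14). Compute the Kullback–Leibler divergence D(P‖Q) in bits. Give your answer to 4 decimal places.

0.2398 bits

D(P‖Q) = Σ p·log₂(p/q).
  0.60·log₂(0.60/0.80) = -0.24902
  0.03·log₂(0.03/0.06) = -0.03000
  0.37·log₂(0.37/0.14) = 0.51878
D(P‖Q) = 0.2398 bits.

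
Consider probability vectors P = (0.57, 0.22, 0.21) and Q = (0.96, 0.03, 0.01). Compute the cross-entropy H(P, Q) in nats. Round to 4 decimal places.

1.7618 nats

H(P,Q) = −Σ p·ln q.
  −0.57·ln(0.96) = 0.02327
  −0.22·ln(0.03) = 0.77144
  −0.21·ln(0.01) = 0.96709
H(P,Q) = 1.7618 nats.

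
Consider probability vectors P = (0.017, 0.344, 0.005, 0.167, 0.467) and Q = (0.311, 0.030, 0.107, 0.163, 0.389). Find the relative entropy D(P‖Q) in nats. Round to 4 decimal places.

0.8638 nats

D(P‖Q) = Σ p·ln(p/q).
  0.017·ln(0.017/0.311) = -0.04941
  0.344·ln(0.344/0.030) = 0.83917
  0.005·ln(0.005/0.107) = -0.01532
  0.167·ln(0.167/0.163) = 0.00405
  0.467·ln(0.467/0.389) = 0.08534
D(P‖Q) = 0.8638 nats.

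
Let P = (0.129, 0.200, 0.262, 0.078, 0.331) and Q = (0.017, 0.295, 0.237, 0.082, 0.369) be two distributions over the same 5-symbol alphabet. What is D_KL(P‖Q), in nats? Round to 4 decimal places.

0.1701 nats

D(P‖Q) = Σ p·ln(p/q).
  0.129·ln(0.129/0.017) = 0.26143
  0.200·ln(0.200/0.295) = -0.07773
  0.262·ln(0.262/0.237) = 0.02627
  0.078·ln(0.078/0.082) = -0.00390
  0.331·ln(0.331/0.369) = -0.03597
D(P‖Q) = 0.1701 nats.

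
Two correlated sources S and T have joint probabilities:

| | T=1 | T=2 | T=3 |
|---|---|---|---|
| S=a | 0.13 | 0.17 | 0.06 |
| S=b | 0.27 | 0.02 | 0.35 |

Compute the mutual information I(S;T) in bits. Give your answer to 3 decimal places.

Marginals: p(S) = (0.3600, 0.6400), p(T) = (0.4000, 0.1900, 0.4100).
I(S;T) = Σ p(x,y)·log₂[p(x,y)/(p(x)p(y))].
  (a,1): 0.13·log₂(0.9028) = -0.0192
  (a,2): 0.17·log₂(2.4854) = 0.2233
  (a,3): 0.06·log₂(0.4065) = -0.0779
  (b,1): 0.27·log₂(1.0547) = 0.0207
  (b,2): 0.02·log₂(0.1645) = -0.0521
  (b,3): 0.35·log₂(1.3338) = 0.1455
Sum = 0.240 bits.

0.240 bits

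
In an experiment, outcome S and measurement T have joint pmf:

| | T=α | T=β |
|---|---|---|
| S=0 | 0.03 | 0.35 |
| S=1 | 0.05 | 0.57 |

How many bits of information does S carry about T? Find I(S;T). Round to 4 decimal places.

Marginals: p(S) = (0.3800, 0.6200), p(T) = (0.0800, 0.9200).
I(S;T) = H(S) + H(T) − H(S,T).
H(S) = 0.9580, H(T) = 0.4022, H(S,T) = 1.3602.
I(S;T) = 0.9580 + 0.4022 − 1.3602 = 0.0000 bits.

0.0000 bits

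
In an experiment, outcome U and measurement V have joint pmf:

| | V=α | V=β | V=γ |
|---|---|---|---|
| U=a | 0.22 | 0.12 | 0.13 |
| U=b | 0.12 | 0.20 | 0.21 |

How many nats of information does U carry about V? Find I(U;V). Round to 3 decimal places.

0.033 nats

Marginals: p(U) = (0.4700, 0.5300), p(V) = (0.3400, 0.3200, 0.3400).
I(U;V) = Σ p(x,y)·ln[p(x,y)/(p(x)p(y))].
  (a,α): 0.22·ln(1.3767) = 0.0703
  (a,β): 0.12·ln(0.7979) = -0.0271
  (a,γ): 0.13·ln(0.8135) = -0.0268
  (b,α): 0.12·ln(0.6659) = -0.0488
  (b,β): 0.20·ln(1.1792) = 0.0330
  (b,γ): 0.21·ln(1.1654) = 0.0321
Sum = 0.033 nats.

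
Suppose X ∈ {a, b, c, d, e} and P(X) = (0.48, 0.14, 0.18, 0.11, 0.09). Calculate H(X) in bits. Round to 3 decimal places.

2.014 bits

H(X) = −Σ p·log₂ p.
  −(0.48)·log₂(0.48) = 0.5083
  −(0.14)·log₂(0.14) = 0.3971
  −(0.18)·log₂(0.18) = 0.4453
  −(0.11)·log₂(0.11) = 0.3503
  −(0.09)·log₂(0.09) = 0.3127
Sum: 0.5083 + 0.3971 + 0.4453 + 0.3503 + 0.3127 = 2.014 bits.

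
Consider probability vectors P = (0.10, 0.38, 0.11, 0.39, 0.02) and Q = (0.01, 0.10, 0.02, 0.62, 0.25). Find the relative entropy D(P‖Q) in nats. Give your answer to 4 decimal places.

0.6938 nats

D(P‖Q) = Σ p·ln(p/q).
  0.10·ln(0.10/0.01) = 0.23026
  0.38·ln(0.38/0.10) = 0.50730
  0.11·ln(0.11/0.02) = 0.18752
  0.39·ln(0.39/0.62) = -0.18079
  0.02·ln(0.02/0.25) = -0.05051
D(P‖Q) = 0.6938 nats.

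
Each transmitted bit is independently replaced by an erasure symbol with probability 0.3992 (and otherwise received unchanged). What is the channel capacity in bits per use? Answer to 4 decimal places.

0.6008 bits

Binary erasure channel: capacity C = 1 − ε.
C = 1 − 0.3992 = 0.6008 bits per channel use.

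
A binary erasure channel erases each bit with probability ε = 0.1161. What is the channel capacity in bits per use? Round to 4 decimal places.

Binary erasure channel: capacity C = 1 − ε.
C = 1 − 0.1161 = 0.8839 bits per channel use.

0.8839 bits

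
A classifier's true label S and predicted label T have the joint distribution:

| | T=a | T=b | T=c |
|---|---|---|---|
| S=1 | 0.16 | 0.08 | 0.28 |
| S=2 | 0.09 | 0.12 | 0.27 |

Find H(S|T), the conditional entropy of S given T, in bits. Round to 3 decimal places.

Marginals: p(S) = (0.5200, 0.4800), p(T) = (0.2500, 0.2000, 0.5500).
H(S|T) = Σ p(T) · H(S|T=·).
  T=a: p=0.2500, H(S|T=a) = 0.9427
  T=b: p=0.2000, H(S|T=b) = 0.9710
  T=c: p=0.5500, H(S|T=c) = 0.9998
Weighted sum = 0.980 bits.

0.980 bits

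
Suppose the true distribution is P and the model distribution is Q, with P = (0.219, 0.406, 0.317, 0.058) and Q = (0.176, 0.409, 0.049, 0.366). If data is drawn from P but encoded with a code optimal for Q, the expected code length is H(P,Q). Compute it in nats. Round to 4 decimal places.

H(P,Q) = −Σ p·ln q.
  −0.219·ln(0.176) = 0.38046
  −0.406·ln(0.409) = 0.36298
  −0.317·ln(0.049) = 0.95605
  −0.058·ln(0.366) = 0.05830
H(P,Q) = 1.7578 nats.

1.7578 nats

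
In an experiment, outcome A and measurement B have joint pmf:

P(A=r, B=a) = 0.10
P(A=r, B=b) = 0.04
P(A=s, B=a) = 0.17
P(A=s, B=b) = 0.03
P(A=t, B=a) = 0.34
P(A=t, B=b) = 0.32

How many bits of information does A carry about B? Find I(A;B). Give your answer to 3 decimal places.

Marginals: p(A) = (0.1400, 0.2000, 0.6600), p(B) = (0.6100, 0.3900).
I(A;B) = H(A) + H(B) − H(A,B).
H(A) = 1.2571, H(B) = 0.9648, H(A,B) = 2.1595.
I(A;B) = 1.2571 + 0.9648 − 2.1595 = 0.062 bits.

0.062 bits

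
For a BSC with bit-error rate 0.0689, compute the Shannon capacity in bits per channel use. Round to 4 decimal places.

Binary symmetric channel: C = 1 − h₂(ε) where h₂ is the binary entropy function.
h₂(0.0689) = −0.0689·log₂0.0689 − 0.9311·log₂0.9311 = 0.3618.
C = 1 − 0.3618 = 0.6382 bits per channel use.

0.6382 bits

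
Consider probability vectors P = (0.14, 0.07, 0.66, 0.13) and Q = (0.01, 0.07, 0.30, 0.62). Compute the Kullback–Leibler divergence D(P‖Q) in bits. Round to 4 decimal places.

0.9908 bits

D(P‖Q) = Σ p·log₂(p/q).
  0.14·log₂(0.14/0.01) = 0.53303
  0.07·log₂(0.07/0.07) = 0.00000
  0.66·log₂(0.66/0.30) = 0.75075
  0.13·log₂(0.13/0.62) = -0.29299
D(P‖Q) = 0.9908 bits.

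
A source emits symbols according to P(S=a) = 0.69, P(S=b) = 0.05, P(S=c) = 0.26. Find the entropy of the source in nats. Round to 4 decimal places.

0.7561 nats

H(S) = −Σ p·ln p.
  −(0.69)·ln(0.69) = 0.25603
  −(0.05)·ln(0.05) = 0.14979
  −(0.26)·ln(0.26) = 0.35024
Sum: 0.25603 + 0.14979 + 0.35024 = 0.7561 nats.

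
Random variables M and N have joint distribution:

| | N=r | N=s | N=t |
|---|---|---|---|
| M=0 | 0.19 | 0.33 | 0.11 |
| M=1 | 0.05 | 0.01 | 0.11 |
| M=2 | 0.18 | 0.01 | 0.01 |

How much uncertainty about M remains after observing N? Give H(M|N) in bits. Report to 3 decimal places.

Marginals: p(M) = (0.6300, 0.1700, 0.2000), p(N) = (0.4200, 0.3500, 0.2300).
H(M|N) = Σ p(N) · H(M|N=·).
  N=r: p=0.4200, H(M|N=r) = 1.4071
  N=s: p=0.3500, H(M|N=s) = 0.3731
  N=t: p=0.2300, H(M|N=t) = 1.2145
Weighted sum = 1.001 bits.

1.001 bits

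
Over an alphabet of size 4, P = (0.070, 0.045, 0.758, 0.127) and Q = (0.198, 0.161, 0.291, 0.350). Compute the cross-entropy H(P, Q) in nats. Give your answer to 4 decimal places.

H(P,Q) = −Σ p·ln q.
  −0.070·ln(0.198) = 0.11336
  −0.045·ln(0.161) = 0.08219
  −0.758·ln(0.291) = 0.93570
  −0.127·ln(0.350) = 0.13333
H(P,Q) = 1.2646 nats.

1.2646 nats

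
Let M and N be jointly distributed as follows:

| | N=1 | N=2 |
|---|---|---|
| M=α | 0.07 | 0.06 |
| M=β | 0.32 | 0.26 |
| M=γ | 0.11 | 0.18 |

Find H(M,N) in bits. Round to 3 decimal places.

H(M,N) = −Σ p(x,y)·log₂ p(x,y) over all 6 cells.
  cell (α,1): −0.07·log₂0.07 = 0.2686
  cell (α,2): −0.06·log₂0.06 = 0.2435
  cell (β,1): −0.32·log₂0.32 = 0.5260
  cell (β,2): −0.26·log₂0.26 = 0.5053
  cell (γ,1): −0.11·log₂0.11 = 0.3503
  cell (γ,2): −0.18·log₂0.18 = 0.4453
Sum = 2.339 bits.

2.339 bits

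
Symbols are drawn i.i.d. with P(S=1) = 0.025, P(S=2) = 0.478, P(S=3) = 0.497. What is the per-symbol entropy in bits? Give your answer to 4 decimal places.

1.1434 bits

H(S) = −Σ p·log₂ p.
  −(0.025)·log₂(0.025) = 0.13305
  −(0.478)·log₂(0.478) = 0.50903
  −(0.497)·log₂(0.497) = 0.50132
Sum: 0.13305 + 0.50903 + 0.50132 = 1.1434 bits.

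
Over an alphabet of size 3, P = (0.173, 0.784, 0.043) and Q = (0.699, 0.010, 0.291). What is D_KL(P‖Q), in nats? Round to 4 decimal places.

3.0959 nats

D(P‖Q) = Σ p·ln(p/q).
  0.173·ln(0.173/0.699) = -0.24157
  0.784·ln(0.784/0.010) = 3.41967
  0.043·ln(0.043/0.291) = -0.08222
D(P‖Q) = 3.0959 nats.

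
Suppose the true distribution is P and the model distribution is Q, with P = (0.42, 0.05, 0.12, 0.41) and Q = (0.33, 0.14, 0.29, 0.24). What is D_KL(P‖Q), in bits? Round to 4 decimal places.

0.2359 bits

D(P‖Q) = Σ p·log₂(p/q).
  0.42·log₂(0.42/0.33) = 0.14613
  0.05·log₂(0.05/0.14) = -0.07427
  0.12·log₂(0.12/0.29) = -0.15276
  0.41·log₂(0.41/0.24) = 0.31676
D(P‖Q) = 0.2359 bits.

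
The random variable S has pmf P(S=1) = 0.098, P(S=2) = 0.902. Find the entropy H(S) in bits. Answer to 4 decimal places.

0.4626 bits

H(S) = −Σ p·log₂ p.
  −(0.098)·log₂(0.098) = 0.32841
  −(0.902)·log₂(0.902) = 0.13422
Sum: 0.32841 + 0.13422 = 0.4626 bits.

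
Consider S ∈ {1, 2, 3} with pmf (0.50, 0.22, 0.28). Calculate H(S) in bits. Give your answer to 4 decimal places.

1.4948 bits

H(S) = −Σ p·log₂ p.
  −(0.50)·log₂(0.50) = 0.50000
  −(0.22)·log₂(0.22) = 0.48057
  −(0.28)·log₂(0.28) = 0.51422
Sum: 0.50000 + 0.48057 + 0.51422 = 1.4948 bits.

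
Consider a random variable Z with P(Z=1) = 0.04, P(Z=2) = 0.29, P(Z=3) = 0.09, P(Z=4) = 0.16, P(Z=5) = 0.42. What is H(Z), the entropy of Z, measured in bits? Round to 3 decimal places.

H(Z) = −Σ p·log₂ p.
  −(0.04)·log₂(0.04) = 0.1858
  −(0.29)·log₂(0.29) = 0.5179
  −(0.09)·log₂(0.09) = 0.3127
  −(0.16)·log₂(0.16) = 0.4230
  −(0.42)·log₂(0.42) = 0.5256
Sum: 0.1858 + 0.5179 + 0.3127 + 0.4230 + 0.5256 = 1.965 bits.

1.965 bits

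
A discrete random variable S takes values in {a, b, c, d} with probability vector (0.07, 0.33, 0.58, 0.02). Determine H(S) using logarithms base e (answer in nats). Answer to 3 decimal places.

H(S) = −Σ p·ln p.
  −(0.07)·ln(0.07) = 0.1861
  −(0.33)·ln(0.33) = 0.3659
  −(0.58)·ln(0.58) = 0.3159
  −(0.02)·ln(0.02) = 0.0782
Sum: 0.1861 + 0.3659 + 0.3159 + 0.0782 = 0.946 nats.

0.946 nats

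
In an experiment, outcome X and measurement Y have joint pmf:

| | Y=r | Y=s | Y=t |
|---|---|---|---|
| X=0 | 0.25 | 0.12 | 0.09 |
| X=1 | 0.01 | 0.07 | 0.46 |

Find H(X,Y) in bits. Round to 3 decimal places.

2.030 bits

H(X,Y) = −Σ p(x,y)·log₂ p(x,y) over all 6 cells.
  cell (0,r): −0.25·log₂0.25 = 0.5000
  cell (0,s): −0.12·log₂0.12 = 0.3671
  cell (0,t): −0.09·log₂0.09 = 0.3127
  cell (1,r): −0.01·log₂0.01 = 0.0664
  cell (1,s): −0.07·log₂0.07 = 0.2686
  cell (1,t): −0.46·log₂0.46 = 0.5153
Sum = 2.030 bits.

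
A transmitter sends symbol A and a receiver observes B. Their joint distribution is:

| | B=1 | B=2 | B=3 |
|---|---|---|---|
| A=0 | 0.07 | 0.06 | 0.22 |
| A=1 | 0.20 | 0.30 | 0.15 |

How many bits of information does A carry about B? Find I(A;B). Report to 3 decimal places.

Marginals: p(A) = (0.3500, 0.6500), p(B) = (0.2700, 0.3600, 0.3700).
I(A;B) = Σ p(x,y)·log₂[p(x,y)/(p(x)p(y))].
  (0,1): 0.07·log₂(0.7407) = -0.0303
  (0,2): 0.06·log₂(0.4762) = -0.0642
  (0,3): 0.22·log₂(1.6988) = 0.1682
  (1,1): 0.20·log₂(1.1396) = 0.0377
  (1,2): 0.30·log₂(1.2821) = 0.1075
  (1,3): 0.15·log₂(0.6237) = -0.1022
Sum = 0.117 bits.

0.117 bits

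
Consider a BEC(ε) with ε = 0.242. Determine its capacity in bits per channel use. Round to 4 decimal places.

0.7580 bits

Binary erasure channel: capacity C = 1 − ε.
C = 1 − 0.242 = 0.7580 bits per channel use.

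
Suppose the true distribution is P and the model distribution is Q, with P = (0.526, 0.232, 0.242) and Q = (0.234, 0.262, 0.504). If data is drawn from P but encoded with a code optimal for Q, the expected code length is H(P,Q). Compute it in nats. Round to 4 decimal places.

1.2405 nats

H(P,Q) = −Σ p·ln q.
  −0.526·ln(0.234) = 0.76398
  −0.232·ln(0.262) = 0.31074
  −0.242·ln(0.504) = 0.16581
H(P,Q) = 1.2405 nats.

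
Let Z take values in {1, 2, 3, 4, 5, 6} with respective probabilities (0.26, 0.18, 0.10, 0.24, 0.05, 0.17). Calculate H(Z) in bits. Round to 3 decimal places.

H(Z) = −Σ p·log₂ p.
  −(0.26)·log₂(0.26) = 0.5053
  −(0.18)·log₂(0.18) = 0.4453
  −(0.10)·log₂(0.10) = 0.3322
  −(0.24)·log₂(0.24) = 0.4941
  −(0.05)·log₂(0.05) = 0.2161
  −(0.17)·log₂(0.17) = 0.4346
Sum: 0.5053 + 0.4453 + 0.3322 + 0.4941 + 0.2161 + 0.4346 = 2.428 bits.

2.428 bits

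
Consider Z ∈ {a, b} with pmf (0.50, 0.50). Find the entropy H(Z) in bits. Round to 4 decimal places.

1.0000 bits

H(Z) = −Σ p·log₂ p.
  −(0.50)·log₂(0.50) = 0.50000
  −(0.50)·log₂(0.50) = 0.50000
Sum: 0.50000 + 0.50000 = 1.0000 bits.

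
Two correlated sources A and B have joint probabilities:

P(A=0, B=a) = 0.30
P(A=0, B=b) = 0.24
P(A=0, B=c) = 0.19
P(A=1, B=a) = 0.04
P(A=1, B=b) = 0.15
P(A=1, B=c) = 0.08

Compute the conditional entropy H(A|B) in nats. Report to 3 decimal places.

Marginals: p(A) = (0.7300, 0.2700), p(B) = (0.3400, 0.3900, 0.2700).
H(A|B) = Σ p(B) · H(A|B=·).
  B=a: p=0.3400, H(A|B=a) = 0.3622
  B=b: p=0.3900, H(A|B=b) = 0.6663
  B=c: p=0.2700, H(A|B=c) = 0.6077
Weighted sum = 0.547 nats.

0.547 nats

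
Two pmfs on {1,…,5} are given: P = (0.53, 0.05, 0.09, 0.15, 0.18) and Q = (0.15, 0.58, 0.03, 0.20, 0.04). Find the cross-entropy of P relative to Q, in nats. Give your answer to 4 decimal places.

2.1691 nats

H(P,Q) = −Σ p·ln q.
  −0.53·ln(0.15) = 1.00547
  −0.05·ln(0.58) = 0.02724
  −0.09·ln(0.03) = 0.31559
  −0.15·ln(0.20) = 0.24142
  −0.18·ln(0.04) = 0.57940
H(P,Q) = 2.1691 nats.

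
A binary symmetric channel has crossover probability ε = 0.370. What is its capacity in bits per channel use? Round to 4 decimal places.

0.0493 bits

Binary symmetric channel: C = 1 − h₂(ε) where h₂ is the binary entropy function.
h₂(0.370) = −0.370·log₂0.370 − 0.630·log₂0.630 = 0.9507.
C = 1 − 0.9507 = 0.0493 bits per channel use.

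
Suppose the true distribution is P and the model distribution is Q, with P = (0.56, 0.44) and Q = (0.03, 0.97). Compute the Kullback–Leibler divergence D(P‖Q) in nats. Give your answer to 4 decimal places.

1.2911 nats

D(P‖Q) = Σ p·ln(p/q).
  0.56·ln(0.56/0.03) = 1.63897
  0.44·ln(0.44/0.97) = -0.34783
D(P‖Q) = 1.2911 nats.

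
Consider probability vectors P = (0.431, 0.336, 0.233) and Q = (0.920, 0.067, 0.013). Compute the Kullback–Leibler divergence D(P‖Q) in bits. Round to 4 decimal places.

D(P‖Q) = Σ p·log₂(p/q).
  0.431·log₂(0.431/0.920) = -0.47149
  0.336·log₂(0.336/0.067) = 0.78161
  0.233·log₂(0.233/0.013) = 0.97015
D(P‖Q) = 1.2803 bits.

1.2803 bits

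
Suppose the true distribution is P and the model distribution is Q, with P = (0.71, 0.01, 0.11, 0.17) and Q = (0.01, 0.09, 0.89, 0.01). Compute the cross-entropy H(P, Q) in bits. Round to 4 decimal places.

5.8998 bits

H(P,Q) = −Σ p·log₂ q.
  −0.71·log₂(0.01) = 4.71714
  −0.01·log₂(0.09) = 0.03474
  −0.11·log₂(0.89) = 0.01849
  −0.17·log₂(0.01) = 1.12946
H(P,Q) = 5.8998 bits.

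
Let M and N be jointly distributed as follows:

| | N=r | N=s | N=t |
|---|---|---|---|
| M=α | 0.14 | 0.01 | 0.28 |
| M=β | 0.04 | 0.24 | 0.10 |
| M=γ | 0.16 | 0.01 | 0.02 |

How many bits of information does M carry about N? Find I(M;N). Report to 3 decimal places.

Marginals: p(M) = (0.4300, 0.3800, 0.1900), p(N) = (0.3400, 0.2600, 0.4000).
I(M;N) = H(M) + H(N) − H(M,N).
H(M) = 1.5092, H(N) = 1.5632, H(M,N) = 2.5922.
I(M;N) = 1.5092 + 1.5632 − 2.5922 = 0.480 bits.

0.480 bits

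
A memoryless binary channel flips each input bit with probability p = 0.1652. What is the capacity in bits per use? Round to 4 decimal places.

0.3534 bits

Binary symmetric channel: C = 1 − h₂(ε) where h₂ is the binary entropy function.
h₂(0.1652) = −0.1652·log₂0.1652 − 0.8348·log₂0.8348 = 0.6466.
C = 1 − 0.6466 = 0.3534 bits per channel use.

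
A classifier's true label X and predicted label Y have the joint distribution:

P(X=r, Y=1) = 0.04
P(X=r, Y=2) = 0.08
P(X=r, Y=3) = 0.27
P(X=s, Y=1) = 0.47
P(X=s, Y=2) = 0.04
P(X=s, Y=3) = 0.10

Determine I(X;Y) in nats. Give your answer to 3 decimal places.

0.236 nats

Marginals: p(X) = (0.3900, 0.6100), p(Y) = (0.5100, 0.1200, 0.3700).
I(X;Y) = Σ p(x,y)·ln[p(x,y)/(p(x)p(y))].
  (r,1): 0.04·ln(0.2011) = -0.0642
  (r,2): 0.08·ln(1.7094) = 0.0429
  (r,3): 0.27·ln(1.8711) = 0.1692
  (s,1): 0.47·ln(1.5108) = 0.1939
  (s,2): 0.04·ln(0.5464) = -0.0242
  (s,3): 0.10·ln(0.4431) = -0.0814
Sum = 0.236 nats.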